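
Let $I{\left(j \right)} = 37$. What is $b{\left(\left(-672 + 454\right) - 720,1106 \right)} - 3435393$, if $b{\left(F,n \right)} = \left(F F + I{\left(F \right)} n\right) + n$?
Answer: $-2513521$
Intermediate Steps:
$b{\left(F,n \right)} = F^{2} + 38 n$ ($b{\left(F,n \right)} = \left(F F + 37 n\right) + n = \left(F^{2} + 37 n\right) + n = F^{2} + 38 n$)
$b{\left(\left(-672 + 454\right) - 720,1106 \right)} - 3435393 = \left(\left(\left(-672 + 454\right) - 720\right)^{2} + 38 \cdot 1106\right) - 3435393 = \left(\left(-218 - 720\right)^{2} + 42028\right) - 3435393 = \left(\left(-938\right)^{2} + 42028\right) - 3435393 = \left(879844 + 42028\right) - 3435393 = 921872 - 3435393 = -2513521$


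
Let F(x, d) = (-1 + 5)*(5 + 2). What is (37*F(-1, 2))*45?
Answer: 46620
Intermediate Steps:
F(x, d) = 28 (F(x, d) = 4*7 = 28)
(37*F(-1, 2))*45 = (37*28)*45 = 1036*45 = 46620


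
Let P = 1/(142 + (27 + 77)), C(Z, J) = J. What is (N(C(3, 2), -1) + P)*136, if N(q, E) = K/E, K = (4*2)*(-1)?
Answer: 133892/123 ≈ 1088.6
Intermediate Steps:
K = -8 (K = 8*(-1) = -8)
N(q, E) = -8/E
P = 1/246 (P = 1/(142 + 104) = 1/246 ≈ 0.0040650)
(N(C(3, 2), -1) + P)*136 = (-8/(-1) + 1/246)*136 = (-8*(-1) + 1/246)*136 = (8 + 1/246)*136 = (1969/246)*136 = 133892/123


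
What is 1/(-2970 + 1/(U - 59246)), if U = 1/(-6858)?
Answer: -406309069/1206737941788 ≈ -0.00033670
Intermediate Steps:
U = -1/6858 ≈ -0.00014582
1/(-2970 + 1/(U - 59246)) = 1/(-2970 + 1/(-1/6858 - 59246)) = 1/(-2970 + 1/(-406309069/6858)) = 1/(-2970 - 6858/406309069) = 1/(-1206737941788/406309069) = -406309069/1206737941788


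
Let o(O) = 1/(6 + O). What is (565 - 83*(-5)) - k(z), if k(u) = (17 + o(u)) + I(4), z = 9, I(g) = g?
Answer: 14384/15 ≈ 958.93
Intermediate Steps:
k(u) = 21 + 1/(6 + u) (k(u) = (17 + 1/(6 + u)) + 4 = 21 + 1/(6 + u))
(565 - 83*(-5)) - k(z) = (565 - 83*(-5)) - (127 + 21*9)/(6 + 9) = (565 + 415) - (127 + 189)/15 = 980 - 316/15 = 14384/15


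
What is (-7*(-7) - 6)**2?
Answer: 1849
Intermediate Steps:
(-7*(-7) - 6)**2 = (49 - 6)**2 = 43**2 = 1849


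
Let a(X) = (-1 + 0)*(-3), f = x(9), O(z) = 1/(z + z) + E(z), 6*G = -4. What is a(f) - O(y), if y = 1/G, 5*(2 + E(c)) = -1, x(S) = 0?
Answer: 83/15 ≈ 5.5333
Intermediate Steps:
G = -⅔ (G = (⅙)*(-4) = -⅔ ≈ -0.66667)
E(c) = -11/5 (E(c) = -2 + (⅕)*(-1) = -2 - ⅕ = -11/5)
y = -3/2 (y = 1/(-⅔) = -3/2 ≈ -1.5000)
O(z) = -11/5 + 1/(2*z) (O(z) = 1/(z + z) - 11/5 = 1/(2*z) - 11/5 = -11/5 + 1/(2*z))
f = 0
a(X) = 3 (a(X) = -1*(-3) = 3)
a(f) - O(y) = 3 - (5 - 22*(-3/2))/(10*(-3/2)) = 3 - (-2)*(5 + 33)/(10*3) = 3 - (-2)*38/(10*3) = 3 - 1*(-38/15) = 3 + 38/15 = 83/15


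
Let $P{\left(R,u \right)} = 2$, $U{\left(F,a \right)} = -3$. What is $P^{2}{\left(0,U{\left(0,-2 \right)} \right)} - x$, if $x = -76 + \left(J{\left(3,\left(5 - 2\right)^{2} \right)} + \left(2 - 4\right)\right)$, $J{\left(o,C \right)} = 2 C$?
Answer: $64$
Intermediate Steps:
$x = -60$ ($x = -76 + \left(2 \left(5 - 2\right)^{2} + \left(2 - 4\right)\right) = -76 + \left(2 \cdot 3^{2} + \left(2 - 4\right)\right) = -76 + \left(2 \cdot 9 - 2\right) = -76 + \left(18 - 2\right) = -76 + 16 = -60$)
$P^{2}{\left(0,U{\left(0,-2 \right)} \right)} - x = 2^{2} - -60 = 4 + 60 = 64$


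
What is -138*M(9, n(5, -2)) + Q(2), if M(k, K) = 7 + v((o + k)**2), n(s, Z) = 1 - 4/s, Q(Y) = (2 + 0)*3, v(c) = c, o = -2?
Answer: -7722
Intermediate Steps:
Q(Y) = 6 (Q(Y) = 2*3 = 6)
n(s, Z) = 1 - 4/s
M(k, K) = 7 + (-2 + k)**2
-138*M(9, n(5, -2)) + Q(2) = -138*(7 + (-2 + 9)**2) + 6 = -138*(7 + 7**2) + 6 = -138*(7 + 49) + 6 = -138*56 + 6 = -7728 + 6 = -7722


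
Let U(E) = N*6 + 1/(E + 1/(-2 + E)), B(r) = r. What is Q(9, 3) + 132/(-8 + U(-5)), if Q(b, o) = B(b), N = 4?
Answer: 9873/569 ≈ 17.352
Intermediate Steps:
Q(b, o) = b
U(E) = 24 + 1/(E + 1/(-2 + E)) (U(E) = 4*6 + 1/(E + 1/(-2 + E)) = 24 + 1/(E + 1/(-2 + E)))
Q(9, 3) + 132/(-8 + U(-5)) = 9 + 132/(-8 + (22 - 47*(-5) + 24*(-5)²)/(1 + (-5)² - 2*(-5))) = 9 + 132/(-8 + (22 + 235 + 24*25)/(1 + 25 + 10)) = 9 + 132/(-8 + (22 + 235 + 600)/36) = 9 + 132/(-8 + (1/36)*857) = 9 + 132/(-8 + 857/36) = 9 + 132/(569/36) = 9 + (36/569)*132 = 9 + 4752/569 = 9873/569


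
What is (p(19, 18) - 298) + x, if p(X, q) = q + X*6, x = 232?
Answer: 66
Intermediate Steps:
p(X, q) = q + 6*X
(p(19, 18) - 298) + x = ((18 + 6*19) - 298) + 232 = ((18 + 114) - 298) + 232 = (132 - 298) + 232 = -166 + 232 = 66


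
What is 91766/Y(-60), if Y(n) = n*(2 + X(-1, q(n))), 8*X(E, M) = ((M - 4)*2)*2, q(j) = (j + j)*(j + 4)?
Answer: -45883/100800 ≈ -0.45519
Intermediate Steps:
q(j) = 2*j*(4 + j) (q(j) = (2*j)*(4 + j) = 2*j*(4 + j))
X(E, M) = -2 + M/2 (X(E, M) = (((M - 4)*2)*2)/8 = (((-4 + M)*2)*2)/8 = ((-8 + 2*M)*2)/8 = (-16 + 4*M)/8 = -2 + M/2)
Y(n) = n**2*(4 + n) (Y(n) = n*(2 + (-2 + (2*n*(4 + n))/2)) = n*(2 + (-2 + n*(4 + n))) = n*(n*(4 + n)) = n**2*(4 + n))
91766/Y(-60) = 91766/(((-60)**2*(4 - 60))) = 91766/((3600*(-56))) = 91766/(-201600) = 91766*(-1/201600) = -45883/100800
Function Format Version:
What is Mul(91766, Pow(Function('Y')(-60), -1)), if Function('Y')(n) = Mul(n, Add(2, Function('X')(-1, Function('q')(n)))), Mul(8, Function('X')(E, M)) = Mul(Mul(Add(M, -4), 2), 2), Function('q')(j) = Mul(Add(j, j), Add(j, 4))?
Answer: Rational(-45883, 100800) ≈ -0.45519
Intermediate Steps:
Function('q')(j) = Mul(2, j, Add(4, j)) (Function('q')(j) = Mul(Mul(2, j), Add(4, j)) = Mul(2, j, Add(4, j)))
Function('X')(E, M) = Add(-2, Mul(Rational(1, 2), M)) (Function('X')(E, M) = Mul(Rational(1, 8), Mul(Mul(Add(M, -4), 2), 2)) = Mul(Rational(1, 8), Mul(Mul(Add(-4, M), 2), 2)) = Mul(Rational(1, 8), Mul(Add(-8, Mul(2, M)), 2)) = Mul(Rational(1, 8), Add(-16, Mul(4, M))) = Add(-2, Mul(Rational(1, 2), M)))
Function('Y')(n) = Mul(Pow(n, 2), Add(4, n)) (Function('Y')(n) = Mul(n, Add(2, Add(-2, Mul(Rational(1, 2), Mul(2, n, Add(4, n)))))) = Mul(n, Add(2, Add(-2, Mul(n, Add(4, n))))) = Mul(n, Mul(n, Add(4, n))) = Mul(Pow(n, 2), Add(4, n)))
Mul(91766, Pow(Function('Y')(-60), -1)) = Mul(91766, Pow(Mul(Pow(-60, 2), Add(4, -60)), -1)) = Mul(91766, Pow(Mul(3600, -56), -1)) = Mul(91766, Pow(-201600, -1)) = Mul(91766, Rational(-1, 201600)) = Rational(-45883, 100800)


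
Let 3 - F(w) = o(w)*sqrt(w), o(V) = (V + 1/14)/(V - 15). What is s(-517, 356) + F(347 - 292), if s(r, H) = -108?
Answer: -105 - 771*sqrt(55)/560 ≈ -115.21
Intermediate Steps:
o(V) = (1/14 + V)/(-15 + V) (o(V) = (V + 1/14)/(-15 + V) = (1/14 + V)/(-15 + V))
F(w) = 3 - sqrt(w)*(1/14 + w)/(-15 + w) (F(w) = 3 - (1/14 + w)/(-15 + w)*sqrt(w) = 3 - sqrt(w)*(1/14 + w)/(-15 + w))
s(-517, 356) + F(347 - 292) = -108 + (-630 + 42*(347 - 292) - sqrt(347 - 292)*(1 + 14*(347 - 292)))/(14*(-15 + (347 - 292))) = -108 + (-630 + 42*55 - sqrt(55)*(1 + 14*55))/(14*(-15 + 55)) = -108 + (1/14)*(-630 + 2310 - sqrt(55)*(1 + 770))/40 = -108 + (1/14)*(1/40)*(-630 + 2310 - 1*sqrt(55)*771) = -108 + (1/14)*(1/40)*(-630 + 2310 - 771*sqrt(55)) = -108 + (1/14)*(1/40)*(1680 - 771*sqrt(55)) = -108 + (3 - 771*sqrt(55)/560) = -105 - 771*sqrt(55)/560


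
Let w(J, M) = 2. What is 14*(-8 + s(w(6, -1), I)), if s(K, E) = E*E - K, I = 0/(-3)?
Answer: -140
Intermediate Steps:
I = 0 (I = 0*(-⅓) = 0)
s(K, E) = E² - K
14*(-8 + s(w(6, -1), I)) = 14*(-8 + (0² - 1*2)) = 14*(-8 + (0 - 2)) = 14*(-8 - 2) = 14*(-10) = -140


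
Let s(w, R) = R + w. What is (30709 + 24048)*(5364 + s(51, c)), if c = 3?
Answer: 296673426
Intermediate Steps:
(30709 + 24048)*(5364 + s(51, c)) = (30709 + 24048)*(5364 + (3 + 51)) = 54757*(5364 + 54) = 54757*5418 = 296673426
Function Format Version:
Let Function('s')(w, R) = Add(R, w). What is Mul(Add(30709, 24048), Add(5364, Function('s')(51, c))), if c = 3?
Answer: 296673426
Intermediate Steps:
Mul(Add(30709, 24048), Add(5364, Function('s')(51, c))) = Mul(Add(30709, 24048), Add(5364, Add(3, 51))) = Mul(54757, Add(5364, 54)) = Mul(54757, 5418) = 296673426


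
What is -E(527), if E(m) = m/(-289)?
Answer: 31/17 ≈ 1.8235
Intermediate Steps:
E(m) = -m/289 (E(m) = m*(-1/289) = -m/289)
-E(527) = -(-1)*527/289 = -1*(-31/17) = 31/17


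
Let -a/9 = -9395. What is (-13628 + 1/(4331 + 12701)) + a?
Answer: 1208028665/17032 ≈ 70927.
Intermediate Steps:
a = 84555 (a = -9*(-9395) = 84555)
(-13628 + 1/(4331 + 12701)) + a = (-13628 + 1/(4331 + 12701)) + 84555 = (-13628 + 1/17032) + 84555 = -232112095/17032 + 84555 = 1208028665/17032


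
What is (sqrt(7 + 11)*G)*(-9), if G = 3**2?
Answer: -243*sqrt(2) ≈ -343.65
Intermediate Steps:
G = 9
(sqrt(7 + 11)*G)*(-9) = (sqrt(7 + 11)*9)*(-9) = (sqrt(18)*9)*(-9) = ((3*sqrt(2))*9)*(-9) = (27*sqrt(2))*(-9) = -243*sqrt(2)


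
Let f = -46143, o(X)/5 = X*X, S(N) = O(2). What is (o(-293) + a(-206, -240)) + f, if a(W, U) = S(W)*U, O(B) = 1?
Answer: 382862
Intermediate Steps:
S(N) = 1
a(W, U) = U (a(W, U) = 1*U = U)
o(X) = 5*X² (o(X) = 5*(X*X) = 5*X²)
(o(-293) + a(-206, -240)) + f = (5*(-293)² - 240) - 46143 = (5*85849 - 240) - 46143 = (429245 - 240) - 46143 = 429005 - 46143 = 382862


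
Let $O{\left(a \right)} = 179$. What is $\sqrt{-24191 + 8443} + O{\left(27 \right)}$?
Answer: $179 + 2 i \sqrt{3937} \approx 179.0 + 125.49 i$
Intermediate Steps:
$\sqrt{-24191 + 8443} + O{\left(27 \right)} = \sqrt{-24191 + 8443} + 179 = \sqrt{-15748} + 179 = 2 i \sqrt{3937} + 179 = 179 + 2 i \sqrt{3937}$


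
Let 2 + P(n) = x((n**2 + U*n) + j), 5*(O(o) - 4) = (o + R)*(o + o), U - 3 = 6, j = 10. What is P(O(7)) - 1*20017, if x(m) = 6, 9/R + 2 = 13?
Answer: -20013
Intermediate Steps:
U = 9 (U = 3 + 6 = 9)
R = 9/11 (R = 9/(-2 + 13) = 9/11 ≈ 0.81818)
O(o) = 4 + 2*o*(9/11 + o)/5 (O(o) = 4 + ((o + 9/11)*(o + o))/5 = 4 + ((9/11 + o)*(2*o))/5 = 4 + (2*o*(9/11 + o))/5 = 4 + 2*o*(9/11 + o)/5)
P(n) = 4 (P(n) = -2 + 6 = 4)
P(O(7)) - 1*20017 = 4 - 1*20017 = 4 - 20017 = -20013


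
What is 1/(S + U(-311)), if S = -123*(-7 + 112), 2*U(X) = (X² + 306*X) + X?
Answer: -1/12293 ≈ -8.1347e-5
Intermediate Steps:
U(X) = X²/2 + 307*X/2 (U(X) = ((X² + 306*X) + X)/2 = (X² + 307*X)/2 = X²/2 + 307*X/2)
S = -12915 (S = -123*105 = -12915)
1/(S + U(-311)) = 1/(-12915 + (½)*(-311)*(307 - 311)) = 1/(-12915 + (½)*(-311)*(-4)) = 1/(-12915 + 622) = 1/(-12293) = -1/12293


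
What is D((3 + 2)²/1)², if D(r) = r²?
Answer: 390625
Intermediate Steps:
D((3 + 2)²/1)² = (((3 + 2)²/1)²)² = ((5²*1)²)² = ((25*1)²)² = (25²)² = 625² = 390625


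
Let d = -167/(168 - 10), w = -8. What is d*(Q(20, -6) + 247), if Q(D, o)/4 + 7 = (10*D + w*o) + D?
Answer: -215597/158 ≈ -1364.5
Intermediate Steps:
Q(D, o) = -28 - 32*o + 44*D (Q(D, o) = -28 + 4*((10*D - 8*o) + D) = -28 + 4*((-8*o + 10*D) + D) = -28 + 4*(-8*o + 11*D) = -28 + (-32*o + 44*D) = -28 - 32*o + 44*D)
d = -167/158 ≈ -1.0570
d*(Q(20, -6) + 247) = -167*((-28 - 32*(-6) + 44*20) + 247)/158 = -167*((-28 + 192 + 880) + 247)/158 = -167*(1044 + 247)/158 = -167/158*1291 = -215597/158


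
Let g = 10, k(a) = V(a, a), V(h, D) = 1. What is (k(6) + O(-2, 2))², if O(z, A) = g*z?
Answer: 361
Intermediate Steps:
k(a) = 1
O(z, A) = 10*z
(k(6) + O(-2, 2))² = (1 + 10*(-2))² = (1 - 20)² = (-19)² = 361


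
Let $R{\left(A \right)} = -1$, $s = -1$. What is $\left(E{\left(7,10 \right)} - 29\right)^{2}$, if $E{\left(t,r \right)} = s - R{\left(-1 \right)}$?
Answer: $841$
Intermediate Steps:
$E{\left(t,r \right)} = 0$ ($E{\left(t,r \right)} = -1 - -1 = -1 + 1 = 0$)
$\left(E{\left(7,10 \right)} - 29\right)^{2} = \left(0 - 29\right)^{2} = \left(-29\right)^{2} = 841$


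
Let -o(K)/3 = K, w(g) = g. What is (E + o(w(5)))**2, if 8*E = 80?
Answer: 25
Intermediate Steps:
E = 10 (E = (1/8)*80 = 10)
o(K) = -3*K
(E + o(w(5)))**2 = (10 - 3*5)**2 = (10 - 15)**2 = (-5)**2 = 25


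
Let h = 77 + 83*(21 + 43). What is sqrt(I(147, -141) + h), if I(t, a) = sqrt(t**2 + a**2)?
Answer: sqrt(5389 + 3*sqrt(4610)) ≈ 74.784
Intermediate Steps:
I(t, a) = sqrt(a**2 + t**2)
h = 5389 (h = 77 + 83*64 = 77 + 5312 = 5389)
sqrt(I(147, -141) + h) = sqrt(sqrt((-141)**2 + 147**2) + 5389) = sqrt(sqrt(19881 + 21609) + 5389) = sqrt(sqrt(41490) + 5389) = sqrt(3*sqrt(4610) + 5389) = sqrt(5389 + 3*sqrt(4610))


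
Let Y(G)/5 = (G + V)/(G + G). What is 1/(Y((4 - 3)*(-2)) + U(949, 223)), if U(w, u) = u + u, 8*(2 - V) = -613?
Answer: 32/11207 ≈ 0.0028554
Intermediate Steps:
V = 629/8 (V = 2 - 1/8*(-613) = 2 + 613/8 = 629/8 ≈ 78.625)
U(w, u) = 2*u
Y(G) = 5*(629/8 + G)/(2*G) (Y(G) = 5*((G + 629/8)/(G + G)) = 5*((629/8 + G)/((2*G))) = 5*((629/8 + G)*(1/(2*G))) = 5*((629/8 + G)/(2*G)) = 5*(629/8 + G)/(2*G))
1/(Y((4 - 3)*(-2)) + U(949, 223)) = 1/(5*(629 + 8*((4 - 3)*(-2)))/(16*(((4 - 3)*(-2)))) + 2*223) = 1/(5*(629 + 8*(1*(-2)))/(16*((1*(-2)))) + 446) = 1/((5/16)*(629 + 8*(-2))/(-2) + 446) = 1/((5/16)*(-1/2)*(629 - 16) + 446) = 1/((5/16)*(-1/2)*613 + 446) = 1/(-3065/32 + 446) = 1/(11207/32) = 32/11207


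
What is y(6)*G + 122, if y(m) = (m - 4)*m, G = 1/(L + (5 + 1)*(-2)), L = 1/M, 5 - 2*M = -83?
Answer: 63766/527 ≈ 121.00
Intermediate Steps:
M = 44 (M = 5/2 - ½*(-83) = 5/2 + 83/2 = 44)
L = 1/44 ≈ 0.022727
G = -44/527 (G = 1/(1/44 + (5 + 1)*(-2)) = 1/(1/44 + 6*(-2)) = 1/(1/44 - 12) = 1/(-527/44) = -44/527 ≈ -0.083491)
y(m) = m*(-4 + m) (y(m) = (-4 + m)*m = m*(-4 + m))
y(6)*G + 122 = (6*(-4 + 6))*(-44/527) + 122 = (6*2)*(-44/527) + 122 = 12*(-44/527) + 122 = -528/527 + 122 = 63766/527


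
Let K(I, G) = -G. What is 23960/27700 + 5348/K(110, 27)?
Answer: -7374634/37395 ≈ -197.21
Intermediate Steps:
23960/27700 + 5348/K(110, 27) = 23960/27700 + 5348/((-1*27)) = 23960*(1/27700) + 5348/(-27) = 1198/1385 + 5348*(-1/27) = 1198/1385 - 5348/27 = -7374634/37395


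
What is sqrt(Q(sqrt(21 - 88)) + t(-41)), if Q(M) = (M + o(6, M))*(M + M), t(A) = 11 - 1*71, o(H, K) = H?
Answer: sqrt(-194 + 12*I*sqrt(67)) ≈ 3.4241 + 14.343*I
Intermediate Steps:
t(A) = -60 (t(A) = 11 - 71 = -60)
Q(M) = 2*M*(6 + M) (Q(M) = (M + 6)*(M + M) = (6 + M)*(2*M) = 2*M*(6 + M))
sqrt(Q(sqrt(21 - 88)) + t(-41)) = sqrt(2*sqrt(21 - 88)*(6 + sqrt(21 - 88)) - 60) = sqrt(2*sqrt(-67)*(6 + sqrt(-67)) - 60) = sqrt(2*(I*sqrt(67))*(6 + I*sqrt(67)) - 60) = sqrt(2*I*sqrt(67)*(6 + I*sqrt(67)) - 60) = sqrt(-60 + 2*I*sqrt(67)*(6 + I*sqrt(67)))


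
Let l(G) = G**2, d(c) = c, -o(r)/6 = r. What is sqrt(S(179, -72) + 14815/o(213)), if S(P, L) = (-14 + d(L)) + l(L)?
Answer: sqrt(923060918)/426 ≈ 71.319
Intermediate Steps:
o(r) = -6*r
S(P, L) = -14 + L + L**2 (S(P, L) = (-14 + L) + L**2 = -14 + L + L**2)
sqrt(S(179, -72) + 14815/o(213)) = sqrt((-14 - 72 + (-72)**2) + 14815/((-6*213))) = sqrt((-14 - 72 + 5184) + 14815/(-1278)) = sqrt(5098 + 14815*(-1/1278)) = sqrt(5098 - 14815/1278) = sqrt(6500429/1278) = sqrt(923060918)/426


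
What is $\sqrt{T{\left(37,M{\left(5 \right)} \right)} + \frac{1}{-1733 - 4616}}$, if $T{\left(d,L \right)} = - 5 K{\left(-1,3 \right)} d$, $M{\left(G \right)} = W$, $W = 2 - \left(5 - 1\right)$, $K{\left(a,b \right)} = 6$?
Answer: $\frac{i \sqrt{44743885459}}{6349} \approx 33.317 i$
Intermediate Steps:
$W = -2$ ($W = 2 - \left(5 - 1\right) = 2 - 4 = -2$)
$M{\left(G \right)} = -2$
$T{\left(d,L \right)} = - 30 d$ ($T{\left(d,L \right)} = \left(-5\right) 6 d = - 30 d$)
$\sqrt{T{\left(37,M{\left(5 \right)} \right)} + \frac{1}{-1733 - 4616}} = \sqrt{\left(-30\right) 37 + \frac{1}{-1733 - 4616}} = \sqrt{-1110 + \frac{1}{-6349}} = \sqrt{-1110 - \frac{1}{6349}} = \sqrt{- \frac{7047391}{6349}} = \frac{i \sqrt{44743885459}}{6349}$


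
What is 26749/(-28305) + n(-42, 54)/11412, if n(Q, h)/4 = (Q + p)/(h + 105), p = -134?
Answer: -1348783367/1426656915 ≈ -0.94542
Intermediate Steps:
n(Q, h) = 4*(-134 + Q)/(105 + h) (n(Q, h) = 4*((Q - 134)/(h + 105)) = 4*((-134 + Q)/(105 + h)) = 4*(-134 + Q)/(105 + h))
26749/(-28305) + n(-42, 54)/11412 = 26749/(-28305) + (4*(-134 - 42)/(105 + 54))/11412 = 26749*(-1/28305) + (4*(-176)/159)*(1/11412) = -26749/28305 + (4*(1/159)*(-176))*(1/11412) = -26749/28305 - 704/159*1/11412 = -26749/28305 - 176/453627 = -1348783367/1426656915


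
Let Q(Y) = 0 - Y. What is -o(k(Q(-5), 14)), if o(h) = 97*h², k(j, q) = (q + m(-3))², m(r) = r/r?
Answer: -4910625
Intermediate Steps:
m(r) = 1
Q(Y) = -Y
k(j, q) = (1 + q)² (k(j, q) = (q + 1)² = (1 + q)²)
-o(k(Q(-5), 14)) = -97*((1 + 14)²)² = -97*(15²)² = -97*225² = -97*50625 = -1*4910625 = -4910625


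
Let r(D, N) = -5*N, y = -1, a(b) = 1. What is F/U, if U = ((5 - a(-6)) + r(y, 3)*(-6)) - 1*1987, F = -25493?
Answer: 25493/1893 ≈ 13.467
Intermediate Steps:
U = -1893 (U = ((5 - 1*1) - 5*3*(-6)) - 1*1987 = ((5 - 1) - 15*(-6)) - 1987 = (4 + 90) - 1987 = 94 - 1987 = -1893)
F/U = -25493/(-1893) = -25493*(-1/1893) = 25493/1893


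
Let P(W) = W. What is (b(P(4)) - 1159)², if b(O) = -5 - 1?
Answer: 1357225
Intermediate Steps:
b(O) = -6
(b(P(4)) - 1159)² = (-6 - 1159)² = (-1165)² = 1357225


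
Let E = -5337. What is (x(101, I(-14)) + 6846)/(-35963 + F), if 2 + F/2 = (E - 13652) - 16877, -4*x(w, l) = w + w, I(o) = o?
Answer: -13591/215398 ≈ -0.063097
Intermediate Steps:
x(w, l) = -w/2 (x(w, l) = -(w + w)/4 = -w/2)
F = -71736 (F = -4 + 2*((-5337 - 13652) - 16877) = -4 + 2*(-18989 - 16877) = -4 + 2*(-35866) = -4 - 71732 = -71736)
(x(101, I(-14)) + 6846)/(-35963 + F) = (-1/2*101 + 6846)/(-35963 - 71736) = (-101/2 + 6846)/(-107699) = (13591/2)*(-1/107699) = -13591/215398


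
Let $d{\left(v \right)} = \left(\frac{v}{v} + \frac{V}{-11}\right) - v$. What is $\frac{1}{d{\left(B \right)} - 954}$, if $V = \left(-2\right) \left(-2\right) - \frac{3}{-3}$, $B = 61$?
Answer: $- \frac{11}{11159} \approx -0.00098575$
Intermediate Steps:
$V = 5$ ($V = 4 - -1 = 4 + 1 = 5$)
$d{\left(v \right)} = \frac{6}{11} - v$ ($d{\left(v \right)} = \left(\frac{v}{v} + \frac{5}{-11}\right) - v = \left(1 + 5 \left(- \frac{1}{11}\right)\right) - v = \left(1 - \frac{5}{11}\right) - v = \frac{6}{11} - v$)
$\frac{1}{d{\left(B \right)} - 954} = \frac{1}{\left(\frac{6}{11} - 61\right) - 954} = \frac{1}{- \frac{665}{11} - 954} = \frac{1}{- \frac{11159}{11}} = - \frac{11}{11159}$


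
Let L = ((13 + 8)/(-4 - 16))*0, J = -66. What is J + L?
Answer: -66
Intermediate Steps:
L = 0 (L = (21/(-20))*0 = (21*(-1/20))*0 = -21/20*0 = 0)
J + L = -66 + 0 = -66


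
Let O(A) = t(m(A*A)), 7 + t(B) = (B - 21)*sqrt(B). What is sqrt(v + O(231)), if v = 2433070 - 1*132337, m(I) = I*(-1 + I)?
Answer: sqrt(2300726 + 2630944875636*sqrt(3335)) ≈ 1.2326e+7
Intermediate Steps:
t(B) = -7 + sqrt(B)*(-21 + B) (t(B) = -7 + (B - 21)*sqrt(B) = -7 + (-21 + B)*sqrt(B) = -7 + sqrt(B)*(-21 + B))
v = 2300733 (v = 2433070 - 132337 = 2300733)
O(A) = -7 + (A**2*(-1 + A**2))**(3/2) - 21*sqrt(A**2*(-1 + A**2)) (O(A) = -7 + ((A*A)*(-1 + A*A))**(3/2) - 21*sqrt(A**2*(-1 + A*A)) = -7 + (A**2*(-1 + A**2))**(3/2) - 21*sqrt(A**2*(-1 + A**2)))
sqrt(v + O(231)) = sqrt(2300733 + (-7 + (231**4 - 1*231**2)**(3/2) - 21*sqrt(231**4 - 1*231**2))) = sqrt(2300733 + (-7 + (2847396321 - 1*53361)**(3/2) - 21*sqrt(2847396321 - 1*53361))) = sqrt(2300733 + (-7 + (2847396321 - 53361)**(3/2) - 21*sqrt(2847396321 - 53361))) = sqrt(2300733 + (-7 + 2847342960**(3/2) - 19404*sqrt(3335))) = sqrt(2300733 + (-7 + 2630944895040*sqrt(3335) - 19404*sqrt(3335))) = sqrt(2300733 + (-7 + 2630944875636*sqrt(3335))) = sqrt(2300726 + 2630944875636*sqrt(3335))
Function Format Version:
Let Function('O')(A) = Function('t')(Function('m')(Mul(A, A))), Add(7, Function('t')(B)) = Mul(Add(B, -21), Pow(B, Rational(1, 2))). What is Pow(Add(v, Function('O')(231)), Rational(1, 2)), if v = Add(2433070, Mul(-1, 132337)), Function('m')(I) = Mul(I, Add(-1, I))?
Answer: Pow(Add(2300726, Mul(2630944875636, Pow(3335, Rational(1, 2)))), Rational(1, 2)) ≈ 1.2326e+7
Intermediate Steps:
Function('t')(B) = Add(-7, Mul(Pow(B, Rational(1, 2)), Add(-21, B))) (Function('t')(B) = Add(-7, Mul(Add(B, -21), Pow(B, Rational(1, 2)))) = Add(-7, Mul(Add(-21, B), Pow(B, Rational(1, 2)))) = Add(-7, Mul(Pow(B, Rational(1, 2)), Add(-21, B))))
v = 2300733 (v = Add(2433070, -132337) = 2300733)
Function('O')(A) = Add(-7, Pow(Mul(Pow(A, 2), Add(-1, Pow(A, 2))), Rational(3, 2)), Mul(-21, Pow(Mul(Pow(A, 2), Add(-1, Pow(A, 2))), Rational(1, 2)))) (Function('O')(A) = Add(-7, Pow(Mul(Mul(A, A), Add(-1, Mul(A, A))), Rational(3, 2)), Mul(-21, Pow(Mul(Mul(A, A), Add(-1, Mul(A, A))), Rational(1, 2)))) = Add(-7, Pow(Mul(Pow(A, 2), Add(-1, Pow(A, 2))), Rational(3, 2)), Mul(-21, Pow(Mul(Pow(A, 2), Add(-1, Pow(A, 2))), Rational(1, 2)))))
Pow(Add(v, Function('O')(231)), Rational(1, 2)) = Pow(Add(2300733, Add(-7, Pow(Add(Pow(231, 4), Mul(-1, Pow(231, 2))), Rational(3, 2)), Mul(-21, Pow(Add(Pow(231, 4), Mul(-1, Pow(231, 2))), Rational(1, 2))))), Rational(1, 2)) = Pow(Add(2300733, Add(-7, Pow(Add(2847396321, Mul(-1, 53361)), Rational(3, 2)), Mul(-21, Pow(Add(2847396321, Mul(-1, 53361)), Rational(1, 2))))), Rational(1, 2)) = Pow(Add(2300733, Add(-7, Pow(Add(2847396321, -53361), Rational(3, 2)), Mul(-21, Pow(Add(2847396321, -53361), Rational(1, 2))))), Rational(1, 2)) = Pow(Add(2300733, Add(-7, Pow(2847342960, Rational(3, 2)), Mul(-21, Pow(2847342960, Rational(1, 2))))), Rational(1, 2)) = Pow(Add(2300733, Add(-7, Mul(2630944895040, Pow(3335, Rational(1, 2))), Mul(-21, Mul(924, Pow(3335, Rational(1, 2)))))), Rational(1, 2)) = Pow(Add(2300733, Add(-7, Mul(2630944895040, Pow(3335, Rational(1, 2))), Mul(-19404, Pow(3335, Rational(1, 2))))), Rational(1, 2)) = Pow(Add(2300733, Add(-7, Mul(2630944875636, Pow(3335, Rational(1, 2))))), Rational(1, 2)) = Pow(Add(2300726, Mul(2630944875636, Pow(3335, Rational(1, 2)))), Rational(1, 2))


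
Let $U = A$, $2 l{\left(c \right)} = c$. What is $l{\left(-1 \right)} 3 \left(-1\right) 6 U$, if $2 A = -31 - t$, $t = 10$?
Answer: $- \frac{369}{2} \approx -184.5$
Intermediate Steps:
$l{\left(c \right)} = \frac{c}{2}$
$A = - \frac{41}{2}$ ($A = \frac{-31 - 10}{2} = \frac{1}{2} \left(-41\right) = - \frac{41}{2} \approx -20.5$)
$U = - \frac{41}{2} \approx -20.5$
$l{\left(-1 \right)} 3 \left(-1\right) 6 U = \frac{1}{2} \left(-1\right) 3 \left(-1\right) 6 \left(- \frac{41}{2}\right) = \left(- \frac{1}{2}\right) 3 \left(-1\right) 6 \left(- \frac{41}{2}\right) = \left(- \frac{3}{2}\right) \left(-1\right) 6 \left(- \frac{41}{2}\right) = \frac{3}{2} \cdot 6 \left(- \frac{41}{2}\right) = 9 \left(- \frac{41}{2}\right) = - \frac{369}{2}$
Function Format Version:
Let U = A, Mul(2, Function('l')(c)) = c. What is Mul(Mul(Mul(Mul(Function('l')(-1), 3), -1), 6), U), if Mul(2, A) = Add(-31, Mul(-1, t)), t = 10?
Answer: Rational(-369, 2) ≈ -184.50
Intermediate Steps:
Function('l')(c) = Mul(Rational(1, 2), c)
A = Rational(-41, 2) (A = Mul(Rational(1, 2), Add(-31, Mul(-1, 10))) = Mul(Rational(1, 2), Add(-31, -10)) = Mul(Rational(1, 2), -41) = Rational(-41, 2) ≈ -20.500)
U = Rational(-41, 2) ≈ -20.500
Mul(Mul(Mul(Mul(Function('l')(-1), 3), -1), 6), U) = Mul(Mul(Mul(Mul(Mul(Rational(1, 2), -1), 3), -1), 6), Rational(-41, 2)) = Mul(Mul(Mul(Mul(Rational(-1, 2), 3), -1), 6), Rational(-41, 2)) = Mul(Mul(Mul(Rational(-3, 2), -1), 6), Rational(-41, 2)) = Mul(Mul(Rational(3, 2), 6), Rational(-41, 2)) = Mul(9, Rational(-41, 2)) = Rational(-369, 2)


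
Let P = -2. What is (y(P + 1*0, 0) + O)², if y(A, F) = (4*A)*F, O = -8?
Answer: 64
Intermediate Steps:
y(A, F) = 4*A*F
(y(P + 1*0, 0) + O)² = (4*(-2 + 1*0)*0 - 8)² = (4*(-2 + 0)*0 - 8)² = (4*(-2)*0 - 8)² = (0 - 8)² = (-8)² = 64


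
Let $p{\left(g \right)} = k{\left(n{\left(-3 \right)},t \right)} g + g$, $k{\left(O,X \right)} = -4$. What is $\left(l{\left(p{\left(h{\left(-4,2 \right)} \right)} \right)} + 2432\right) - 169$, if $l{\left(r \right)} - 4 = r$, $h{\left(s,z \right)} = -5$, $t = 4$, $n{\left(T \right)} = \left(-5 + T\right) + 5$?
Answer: $2282$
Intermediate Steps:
$n{\left(T \right)} = T$
$p{\left(g \right)} = - 3 g$ ($p{\left(g \right)} = - 4 g + g = - 3 g$)
$l{\left(r \right)} = 4 + r$
$\left(l{\left(p{\left(h{\left(-4,2 \right)} \right)} \right)} + 2432\right) - 169 = \left(\left(4 - -15\right) + 2432\right) - 169 = \left(\left(4 + 15\right) + 2432\right) - 169 = \left(19 + 2432\right) - 169 = 2451 - 169 = 2282$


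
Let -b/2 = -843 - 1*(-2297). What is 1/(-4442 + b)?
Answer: -1/7350 ≈ -0.00013605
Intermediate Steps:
b = -2908 (b = -2*(-843 - 1*(-2297)) = -2*(-843 + 2297) = -2*1454 = -2908)
1/(-4442 + b) = 1/(-4442 - 2908) = 1/(-7350) = -1/7350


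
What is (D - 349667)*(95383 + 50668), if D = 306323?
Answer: -6330434544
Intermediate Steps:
(D - 349667)*(95383 + 50668) = (306323 - 349667)*(95383 + 50668) = -43344*146051 = -6330434544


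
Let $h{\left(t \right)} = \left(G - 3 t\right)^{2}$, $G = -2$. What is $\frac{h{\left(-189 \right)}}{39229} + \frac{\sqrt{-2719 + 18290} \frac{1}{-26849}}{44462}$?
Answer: $\frac{319225}{39229} - \frac{\sqrt{15571}}{1193760238} \approx 8.1375$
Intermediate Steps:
$h{\left(t \right)} = \left(-2 - 3 t\right)^{2}$
$\frac{h{\left(-189 \right)}}{39229} + \frac{\sqrt{-2719 + 18290} \frac{1}{-26849}}{44462} = \frac{\left(2 + 3 \left(-189\right)\right)^{2}}{39229} + \frac{\sqrt{-2719 + 18290} \frac{1}{-26849}}{44462} = \left(2 - 567\right)^{2} \cdot \frac{1}{39229} + \sqrt{15571} \left(- \frac{1}{26849}\right) \frac{1}{44462} = \left(-565\right)^{2} \cdot \frac{1}{39229} + - \frac{\sqrt{15571}}{26849} \cdot \frac{1}{44462} = 319225 \cdot \frac{1}{39229} - \frac{\sqrt{15571}}{1193760238} = \frac{319225}{39229} - \frac{\sqrt{15571}}{1193760238}$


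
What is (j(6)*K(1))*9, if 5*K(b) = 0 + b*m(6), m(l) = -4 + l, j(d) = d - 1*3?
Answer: 54/5 ≈ 10.800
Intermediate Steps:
j(d) = -3 + d (j(d) = d - 3 = -3 + d)
K(b) = 2*b/5 (K(b) = (0 + b*(-4 + 6))/5 = (0 + b*2)/5 = (0 + 2*b)/5 = (2*b)/5 = 2*b/5)
(j(6)*K(1))*9 = ((-3 + 6)*((⅖)*1))*9 = (3*(⅖))*9 = (6/5)*9 = 54/5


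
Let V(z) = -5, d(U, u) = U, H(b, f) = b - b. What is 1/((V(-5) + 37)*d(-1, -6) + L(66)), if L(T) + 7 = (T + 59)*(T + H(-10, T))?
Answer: 1/8211 ≈ 0.00012179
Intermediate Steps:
H(b, f) = 0
L(T) = -7 + T*(59 + T) (L(T) = -7 + (T + 59)*(T + 0) = -7 + (59 + T)*T = -7 + T*(59 + T))
1/((V(-5) + 37)*d(-1, -6) + L(66)) = 1/((-5 + 37)*(-1) + (-7 + 66² + 59*66)) = 1/(32*(-1) + (-7 + 4356 + 3894)) = 1/(-32 + 8243) = 1/8211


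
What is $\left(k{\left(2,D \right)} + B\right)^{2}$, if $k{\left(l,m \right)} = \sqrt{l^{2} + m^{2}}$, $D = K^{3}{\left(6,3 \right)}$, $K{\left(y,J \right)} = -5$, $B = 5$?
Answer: $\left(5 + \sqrt{15629}\right)^{2} \approx 16904.0$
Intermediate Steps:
$D = -125$ ($D = \left(-5\right)^{3} = -125$)
$\left(k{\left(2,D \right)} + B\right)^{2} = \left(\sqrt{2^{2} + \left(-125\right)^{2}} + 5\right)^{2} = \left(\sqrt{4 + 15625} + 5\right)^{2} = \left(\sqrt{15629} + 5\right)^{2} = \left(5 + \sqrt{15629}\right)^{2}$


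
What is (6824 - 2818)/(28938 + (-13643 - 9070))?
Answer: 4006/6225 ≈ 0.64353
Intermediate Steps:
(6824 - 2818)/(28938 + (-13643 - 9070)) = 4006/(28938 - 22713) = 4006/6225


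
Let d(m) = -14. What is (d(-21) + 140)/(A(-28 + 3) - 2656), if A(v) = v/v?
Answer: -14/295 ≈ -0.047458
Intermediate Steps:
A(v) = 1
(d(-21) + 140)/(A(-28 + 3) - 2656) = (-14 + 140)/(1 - 2656) = 126/(-2655) = 126*(-1/2655) = -14/295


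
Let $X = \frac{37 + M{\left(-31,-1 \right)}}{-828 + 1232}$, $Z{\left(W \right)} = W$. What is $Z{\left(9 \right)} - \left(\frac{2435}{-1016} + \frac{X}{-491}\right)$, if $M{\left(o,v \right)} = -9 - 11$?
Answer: $\frac{574218507}{50384456} \approx 11.397$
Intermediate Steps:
$M{\left(o,v \right)} = -20$ ($M{\left(o,v \right)} = -9 - 11 = -20$)
$X = \frac{17}{404}$ ($X = \frac{37 - 20}{-828 + 1232} = \frac{17}{404} \approx 0.042079$)
$Z{\left(9 \right)} - \left(\frac{2435}{-1016} + \frac{X}{-491}\right) = 9 - \left(\frac{2435}{-1016} + \frac{17}{404 \left(-491\right)}\right) = 9 - \left(2435 \left(- \frac{1}{1016}\right) + \frac{17}{404} \left(- \frac{1}{491}\right)\right) = 9 - \left(- \frac{2435}{1016} - \frac{17}{198364}\right) = 9 - - \frac{120758403}{50384456} = 9 + \frac{120758403}{50384456} = \frac{574218507}{50384456}$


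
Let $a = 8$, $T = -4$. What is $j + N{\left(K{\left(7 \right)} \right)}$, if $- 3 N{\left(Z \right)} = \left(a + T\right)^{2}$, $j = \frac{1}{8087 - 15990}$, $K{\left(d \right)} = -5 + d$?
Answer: $- \frac{126451}{23709} \approx -5.3335$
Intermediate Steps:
$j = - \frac{1}{7903}$ ($j = \frac{1}{8087 - 15990} = \frac{1}{-7903} = - \frac{1}{7903} \approx -0.00012653$)
$N{\left(Z \right)} = - \frac{16}{3}$ ($N{\left(Z \right)} = - \frac{\left(8 - 4\right)^{2}}{3} = - \frac{4^{2}}{3} = \left(- \frac{1}{3}\right) 16 = - \frac{16}{3}$)
$j + N{\left(K{\left(7 \right)} \right)} = - \frac{1}{7903} - \frac{16}{3} = - \frac{126451}{23709}$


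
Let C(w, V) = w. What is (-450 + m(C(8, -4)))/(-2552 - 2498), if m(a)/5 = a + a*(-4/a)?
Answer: 43/505 ≈ 0.085149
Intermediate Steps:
m(a) = -20 + 5*a (m(a) = 5*(a + a*(-4/a)) = 5*(a - 4) = 5*(-4 + a) = -20 + 5*a)
(-450 + m(C(8, -4)))/(-2552 - 2498) = (-450 + (-20 + 5*8))/(-2552 - 2498) = (-450 + (-20 + 40))/(-5050) = (-450 + 20)*(-1/5050) = -430*(-1/5050) = 43/505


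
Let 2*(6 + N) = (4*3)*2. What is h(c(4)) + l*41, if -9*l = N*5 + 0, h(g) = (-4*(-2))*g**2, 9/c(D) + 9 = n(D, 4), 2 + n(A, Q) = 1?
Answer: -9764/75 ≈ -130.19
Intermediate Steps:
n(A, Q) = -1 (n(A, Q) = -2 + 1 = -1)
N = 6 (N = -6 + ((4*3)*2)/2 = -6 + (12*2)/2 = -6 + (1/2)*24 = -6 + 12 = 6)
c(D) = -9/10 (c(D) = 9/(-9 - 1) = 9/(-10) = 9*(-1/10) = -9/10)
h(g) = 8*g**2
l = -10/3 (l = -(6*5 + 0)/9 = -(30 + 0)/9 = -1/9*30 = -10/3 ≈ -3.3333)
h(c(4)) + l*41 = 8*(-9/10)**2 - 10/3*41 = 8*(81/100) - 410/3 = 162/25 - 410/3 = -9764/75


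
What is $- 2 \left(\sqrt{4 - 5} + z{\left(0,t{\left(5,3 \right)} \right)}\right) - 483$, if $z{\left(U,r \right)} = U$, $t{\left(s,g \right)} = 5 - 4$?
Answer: $-483 - 2 i \approx -483.0 - 2.0 i$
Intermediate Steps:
$t{\left(s,g \right)} = 1$
$- 2 \left(\sqrt{4 - 5} + z{\left(0,t{\left(5,3 \right)} \right)}\right) - 483 = - 2 \left(\sqrt{4 - 5} + 0\right) - 483 = - 2 \left(\sqrt{-1} + 0\right) - 483 = - 2 \left(i + 0\right) - 483 = - 2 i - 483 = -483 - 2 i$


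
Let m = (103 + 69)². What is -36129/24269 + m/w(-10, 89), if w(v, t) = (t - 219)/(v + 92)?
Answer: -29439286321/1577485 ≈ -18662.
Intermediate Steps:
m = 29584 (m = 172² = 29584)
w(v, t) = (-219 + t)/(92 + v)
-36129/24269 + m/w(-10, 89) = -36129/24269 + 29584/(((-219 + 89)/(92 - 10))) = -36129*1/24269 + 29584/((-130/82)) = -36129/24269 + 29584/(((1/82)*(-130))) = -36129/24269 + 29584/(-65/41) = -36129/24269 + 29584*(-41/65) = -36129/24269 - 1212944/65 = -29439286321/1577485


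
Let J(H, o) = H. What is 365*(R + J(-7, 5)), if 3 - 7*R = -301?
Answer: 93075/7 ≈ 13296.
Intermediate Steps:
R = 304/7 (R = 3/7 - ⅐*(-301) = 3/7 + 43 = 304/7 ≈ 43.429)
365*(R + J(-7, 5)) = 365*(304/7 - 7) = 365*(255/7) = 93075/7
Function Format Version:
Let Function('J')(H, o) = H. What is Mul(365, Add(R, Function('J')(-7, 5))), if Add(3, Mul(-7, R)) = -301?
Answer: Rational(93075, 7) ≈ 13296.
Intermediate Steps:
R = Rational(304, 7) (R = Add(Rational(3, 7), Mul(Rational(-1, 7), -301)) = Add(Rational(3, 7), 43) = Rational(304, 7) ≈ 43.429)
Mul(365, Add(R, Function('J')(-7, 5))) = Mul(365, Add(Rational(304, 7), -7)) = Mul(365, Rational(255, 7)) = Rational(93075, 7)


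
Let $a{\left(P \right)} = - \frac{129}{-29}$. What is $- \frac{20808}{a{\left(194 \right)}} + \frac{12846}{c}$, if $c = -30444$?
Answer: $- \frac{23737133}{5074} \approx -4678.2$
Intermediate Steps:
$a{\left(P \right)} = \frac{129}{29}$ ($a{\left(P \right)} = \left(-129\right) \left(- \frac{1}{29}\right) = \frac{129}{29}$)
$- \frac{20808}{a{\left(194 \right)}} + \frac{12846}{c} = - \frac{20808}{\frac{129}{29}} + \frac{12846}{-30444} = \left(-20808\right) \frac{29}{129} + 12846 \left(- \frac{1}{30444}\right) = - \frac{201144}{43} - \frac{2141}{5074} = - \frac{23737133}{5074}$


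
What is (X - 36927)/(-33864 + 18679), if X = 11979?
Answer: 24948/15185 ≈ 1.6429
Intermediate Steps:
(X - 36927)/(-33864 + 18679) = (11979 - 36927)/(-33864 + 18679) = -24948/(-15185) = -24948*(-1/15185) = 24948/15185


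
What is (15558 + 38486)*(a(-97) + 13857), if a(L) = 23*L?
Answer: 628315544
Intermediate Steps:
(15558 + 38486)*(a(-97) + 13857) = (15558 + 38486)*(23*(-97) + 13857) = 54044*(-2231 + 13857) = 54044*11626 = 628315544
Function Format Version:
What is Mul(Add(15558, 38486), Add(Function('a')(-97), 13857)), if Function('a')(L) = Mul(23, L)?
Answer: 628315544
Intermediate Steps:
Mul(Add(15558, 38486), Add(Function('a')(-97), 13857)) = Mul(Add(15558, 38486), Add(Mul(23, -97), 13857)) = Mul(54044, Add(-2231, 13857)) = Mul(54044, 11626) = 628315544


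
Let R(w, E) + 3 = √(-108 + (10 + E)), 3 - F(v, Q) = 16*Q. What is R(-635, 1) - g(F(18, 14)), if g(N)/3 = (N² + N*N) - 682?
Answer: -291003 + I*√97 ≈ -2.91e+5 + 9.8489*I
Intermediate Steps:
F(v, Q) = 3 - 16*Q
R(w, E) = -3 + √(-98 + E) (R(w, E) = -3 + √(-108 + (10 + E)) = -3 + √(-98 + E))
g(N) = -2046 + 6*N² (g(N) = 3*((N² + N*N) - 682) = 3*((N² + N²) - 682) = 3*(2*N² - 682) = 3*(-682 + 2*N²) = -2046 + 6*N²)
R(-635, 1) - g(F(18, 14)) = (-3 + √(-98 + 1)) - (-2046 + 6*(3 - 16*14)²) = (-3 + √(-97)) - (-2046 + 6*(3 - 224)²) = (-3 + I*√97) - (-2046 + 6*(-221)²) = (-3 + I*√97) - (-2046 + 6*48841) = (-3 + I*√97) - (-2046 + 293046) = (-3 + I*√97) - 1*291000 = (-3 + I*√97) - 291000 = -291003 + I*√97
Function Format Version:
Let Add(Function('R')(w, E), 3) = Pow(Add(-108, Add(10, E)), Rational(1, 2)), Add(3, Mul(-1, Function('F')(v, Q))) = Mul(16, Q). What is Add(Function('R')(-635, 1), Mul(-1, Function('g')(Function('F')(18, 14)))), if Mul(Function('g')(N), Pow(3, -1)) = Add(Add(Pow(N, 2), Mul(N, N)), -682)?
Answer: Add(-291003, Mul(I, Pow(97, Rational(1, 2)))) ≈ Add(-2.9100e+5, Mul(9.8489, I))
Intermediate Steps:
Function('F')(v, Q) = Add(3, Mul(-16, Q)) (Function('F')(v, Q) = Add(3, Mul(-1, Mul(16, Q))) = Add(3, Mul(-16, Q)))
Function('R')(w, E) = Add(-3, Pow(Add(-98, E), Rational(1, 2))) (Function('R')(w, E) = Add(-3, Pow(Add(-108, Add(10, E)), Rational(1, 2))) = Add(-3, Pow(Add(-98, E), Rational(1, 2))))
Function('g')(N) = Add(-2046, Mul(6, Pow(N, 2))) (Function('g')(N) = Mul(3, Add(Add(Pow(N, 2), Mul(N, N)), -682)) = Mul(3, Add(Add(Pow(N, 2), Pow(N, 2)), -682)) = Mul(3, Add(Mul(2, Pow(N, 2)), -682)) = Mul(3, Add(-682, Mul(2, Pow(N, 2)))) = Add(-2046, Mul(6, Pow(N, 2))))
Add(Function('R')(-635, 1), Mul(-1, Function('g')(Function('F')(18, 14)))) = Add(Add(-3, Pow(Add(-98, 1), Rational(1, 2))), Mul(-1, Add(-2046, Mul(6, Pow(Add(3, Mul(-16, 14)), 2))))) = Add(Add(-3, Pow(-97, Rational(1, 2))), Mul(-1, Add(-2046, Mul(6, Pow(Add(3, -224), 2))))) = Add(Add(-3, Mul(I, Pow(97, Rational(1, 2)))), Mul(-1, Add(-2046, Mul(6, Pow(-221, 2))))) = Add(Add(-3, Mul(I, Pow(97, Rational(1, 2)))), Mul(-1, Add(-2046, Mul(6, 48841)))) = Add(Add(-3, Mul(I, Pow(97, Rational(1, 2)))), Mul(-1, Add(-2046, 293046))) = Add(Add(-3, Mul(I, Pow(97, Rational(1, 2)))), Mul(-1, 291000)) = Add(Add(-3, Mul(I, Pow(97, Rational(1, 2)))), -291000) = Add(-291003, Mul(I, Pow(97, Rational(1, 2))))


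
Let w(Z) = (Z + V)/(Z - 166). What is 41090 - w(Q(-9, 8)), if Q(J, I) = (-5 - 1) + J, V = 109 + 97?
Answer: 7437481/181 ≈ 41091.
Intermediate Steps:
V = 206
Q(J, I) = -6 + J
w(Z) = (206 + Z)/(-166 + Z) (w(Z) = (Z + 206)/(Z - 166) = (206 + Z)/(-166 + Z))
41090 - w(Q(-9, 8)) = 41090 - (206 + (-6 - 9))/(-166 + (-6 - 9)) = 41090 - (206 - 15)/(-166 - 15) = 41090 - 191/(-181) = 41090 - (-1)*191/181 = 41090 - 1*(-191/181) = 41090 + 191/181 = 7437481/181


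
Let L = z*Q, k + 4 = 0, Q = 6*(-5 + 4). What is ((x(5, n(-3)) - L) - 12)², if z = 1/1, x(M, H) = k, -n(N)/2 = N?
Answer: 100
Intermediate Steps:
Q = -6 (Q = 6*(-1) = -6)
k = -4 (k = -4 + 0 = -4)
n(N) = -2*N
x(M, H) = -4
z = 1
L = -6 (L = 1*(-6) = -6)
((x(5, n(-3)) - L) - 12)² = ((-4 - 1*(-6)) - 12)² = ((-4 + 6) - 12)² = (2 - 12)² = (-10)² = 100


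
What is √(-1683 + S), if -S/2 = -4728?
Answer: √7773 ≈ 88.165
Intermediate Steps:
S = 9456 (S = -2*(-4728) = 9456)
√(-1683 + S) = √(-1683 + 9456) = √7773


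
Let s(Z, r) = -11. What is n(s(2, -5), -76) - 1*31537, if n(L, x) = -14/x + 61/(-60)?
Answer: -35953129/1140 ≈ -31538.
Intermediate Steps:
n(L, x) = -61/60 - 14/x (n(L, x) = -14/x + 61*(-1/60) = -14/x - 61/60 = -61/60 - 14/x)
n(s(2, -5), -76) - 1*31537 = (-61/60 - 14/(-76)) - 1*31537 = (-61/60 - 14*(-1/76)) - 31537 = (-61/60 + 7/38) - 31537 = -949/1140 - 31537 = -35953129/1140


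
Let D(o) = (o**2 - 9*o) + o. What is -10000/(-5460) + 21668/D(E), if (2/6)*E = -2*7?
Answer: 82921/6825 ≈ 12.150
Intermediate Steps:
E = -42 (E = 3*(-2*7) = 3*(-14) = -42)
D(o) = o**2 - 8*o
-10000/(-5460) + 21668/D(E) = -10000/(-5460) + 21668/((-42*(-8 - 42))) = -10000*(-1/5460) + 21668/((-42*(-50))) = 500/273 + 21668/2100 = 500/273 + 21668*(1/2100) = 500/273 + 5417/525 = 82921/6825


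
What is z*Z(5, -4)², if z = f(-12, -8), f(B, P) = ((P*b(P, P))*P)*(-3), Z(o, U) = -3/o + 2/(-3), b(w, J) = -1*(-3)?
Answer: -23104/25 ≈ -924.16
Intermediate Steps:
b(w, J) = 3
Z(o, U) = -⅔ - 3/o (Z(o, U) = -3/o + 2*(-⅓) = -3/o - ⅔ = -⅔ - 3/o)
f(B, P) = -9*P² (f(B, P) = ((P*3)*P)*(-3) = ((3*P)*P)*(-3) = (3*P²)*(-3) = -9*P²)
z = -576 (z = -9*(-8)² = -9*64 = -576)
z*Z(5, -4)² = -576*(-⅔ - 3/5)² = -576*(-⅔ - 3*⅕)² = -576*(-⅔ - ⅗)² = -576*(-19/15)² = -576*361/225 = -23104/25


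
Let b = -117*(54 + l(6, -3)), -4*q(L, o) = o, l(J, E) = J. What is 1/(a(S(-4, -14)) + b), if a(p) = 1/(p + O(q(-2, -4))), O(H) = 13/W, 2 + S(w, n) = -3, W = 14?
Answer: -57/400154 ≈ -0.00014245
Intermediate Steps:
q(L, o) = -o/4
S(w, n) = -5 (S(w, n) = -2 - 3 = -5)
b = -7020 (b = -117*(54 + 6) = -117*60 = -7020)
O(H) = 13/14
a(p) = 1/(13/14 + p) (a(p) = 1/(p + 13/14) = 1/(13/14 + p))
1/(a(S(-4, -14)) + b) = 1/(14/(13 + 14*(-5)) - 7020) = 1/(14/(13 - 70) - 7020) = 1/(14/(-57) - 7020) = 1/(14*(-1/57) - 7020) = 1/(-14/57 - 7020) = 1/(-400154/57) = -57/400154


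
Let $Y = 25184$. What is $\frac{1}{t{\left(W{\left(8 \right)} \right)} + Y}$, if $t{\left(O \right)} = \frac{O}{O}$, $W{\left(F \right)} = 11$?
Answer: $\frac{1}{25185} \approx 3.9706 \cdot 10^{-5}$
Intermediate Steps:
$t{\left(O \right)} = 1$
$\frac{1}{t{\left(W{\left(8 \right)} \right)} + Y} = \frac{1}{1 + 25184} = \frac{1}{25185}$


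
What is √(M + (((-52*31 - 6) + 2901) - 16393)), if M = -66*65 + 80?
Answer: 2*I*√4830 ≈ 139.0*I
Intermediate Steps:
M = -4210 (M = -4290 + 80 = -4210)
√(M + (((-52*31 - 6) + 2901) - 16393)) = √(-4210 + (((-52*31 - 6) + 2901) - 16393)) = √(-4210 + (((-1612 - 6) + 2901) - 16393)) = √(-4210 + ((-1618 + 2901) - 16393)) = √(-4210 + (1283 - 16393)) = √(-4210 - 15110) = √(-19320) = 2*I*√4830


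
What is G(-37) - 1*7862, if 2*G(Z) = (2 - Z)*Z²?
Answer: 37667/2 ≈ 18834.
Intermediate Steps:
G(Z) = Z²*(2 - Z)/2 (G(Z) = ((2 - Z)*Z²)/2 = (Z²*(2 - Z))/2 = Z²*(2 - Z)/2)
G(-37) - 1*7862 = (½)*(-37)²*(2 - 1*(-37)) - 1*7862 = (½)*1369*(2 + 37) - 7862 = (½)*1369*39 - 7862 = 53391/2 - 7862 = 37667/2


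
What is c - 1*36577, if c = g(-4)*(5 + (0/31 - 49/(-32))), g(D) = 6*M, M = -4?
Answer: -146935/4 ≈ -36734.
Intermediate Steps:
g(D) = -24 (g(D) = 6*(-4) = -24)
c = -627/4 (c = -24*(5 + (0/31 - 49/(-32))) = -24*(5 + (0*(1/31) - 49*(-1/32))) = -24*(5 + (0 + 49/32)) = -24*(5 + 49/32) = -24*209/32 = -627/4 ≈ -156.75)
c - 1*36577 = -627/4 - 1*36577 = -627/4 - 36577 = -146935/4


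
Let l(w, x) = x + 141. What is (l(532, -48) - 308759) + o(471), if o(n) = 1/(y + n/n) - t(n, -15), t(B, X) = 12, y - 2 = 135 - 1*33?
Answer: -32411189/105 ≈ -3.0868e+5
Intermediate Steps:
y = 104 (y = 2 + (135 - 1*33) = 2 + (135 - 33) = 2 + 102 = 104)
l(w, x) = 141 + x
o(n) = -1259/105 (o(n) = 1/(104 + n/n) - 1*12 = 1/(104 + 1) - 12 = 1/105 - 12 = -1259/105)
(l(532, -48) - 308759) + o(471) = ((141 - 48) - 308759) - 1259/105 = (93 - 308759) - 1259/105 = -308666 - 1259/105 = -32411189/105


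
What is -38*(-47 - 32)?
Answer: 3002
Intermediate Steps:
-38*(-47 - 32) = -38*(-79) = 3002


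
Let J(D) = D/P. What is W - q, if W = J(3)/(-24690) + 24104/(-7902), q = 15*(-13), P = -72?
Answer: 49932595559/260133840 ≈ 191.95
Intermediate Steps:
J(D) = -D/72 (J(D) = D/(-72) = D*(-1/72) = -D/72)
q = -195
W = -793503241/260133840 (W = -1/72*3/(-24690) + 24104/(-7902) = -1/24*(-1/24690) + 24104*(-1/7902) = 1/592560 - 12052/3951 = -793503241/260133840 ≈ -3.0504)
W - q = -793503241/260133840 - 1*(-195) = -793503241/260133840 + 195 = 49932595559/260133840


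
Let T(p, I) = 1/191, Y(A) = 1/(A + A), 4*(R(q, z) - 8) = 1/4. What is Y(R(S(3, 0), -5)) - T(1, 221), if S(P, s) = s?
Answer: 1399/24639 ≈ 0.056780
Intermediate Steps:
R(q, z) = 129/16 (R(q, z) = 8 + (1/4)/4 = 8 + (1/4)*(1/4) = 8 + 1/16 = 129/16)
Y(A) = 1/(2*A)
T(p, I) = 1/191
Y(R(S(3, 0), -5)) - T(1, 221) = 1/(2*(129/16)) - 1*1/191 = (1/2)*(16/129) - 1/191 = 8/129 - 1/191 = 1399/24639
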